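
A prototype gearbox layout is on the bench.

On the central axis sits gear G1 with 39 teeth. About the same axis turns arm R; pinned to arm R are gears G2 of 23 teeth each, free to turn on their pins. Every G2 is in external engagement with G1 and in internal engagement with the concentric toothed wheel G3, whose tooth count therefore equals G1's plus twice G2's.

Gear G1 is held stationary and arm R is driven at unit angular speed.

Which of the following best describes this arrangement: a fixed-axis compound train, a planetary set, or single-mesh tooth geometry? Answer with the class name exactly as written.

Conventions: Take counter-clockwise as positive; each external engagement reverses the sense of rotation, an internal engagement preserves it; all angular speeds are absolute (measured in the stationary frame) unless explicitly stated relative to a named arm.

planetary set (39T centre, 23T on arm, 85T internal) — Willis relation
classification: planetary set

planetary set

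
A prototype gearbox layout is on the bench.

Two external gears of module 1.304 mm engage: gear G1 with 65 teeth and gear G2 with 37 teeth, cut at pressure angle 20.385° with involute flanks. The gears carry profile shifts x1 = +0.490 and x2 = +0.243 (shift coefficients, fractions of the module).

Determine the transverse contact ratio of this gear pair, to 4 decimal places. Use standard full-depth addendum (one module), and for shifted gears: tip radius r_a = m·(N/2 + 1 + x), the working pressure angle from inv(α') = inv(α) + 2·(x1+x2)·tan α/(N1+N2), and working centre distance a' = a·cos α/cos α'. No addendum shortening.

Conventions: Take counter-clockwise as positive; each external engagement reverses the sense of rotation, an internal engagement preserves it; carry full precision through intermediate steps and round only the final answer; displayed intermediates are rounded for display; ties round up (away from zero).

class = single-mesh tooth geometry [involute pair 65T × 37T, m = 1.304]
base radii: r_b1 = 39.725877, r_b2 = 22.613191
tip radii: r_a1 = 44.322960, r_a2 = 25.744872
inv(α') = inv(20.385°) + 2·(+0.490+0.243)·tan α/(65+37) = 0.02115414  ⇒  α' = 22.37894°
a' = a·cos α / cos α' = 66.5040·cos 20.385°/cos 22.37894° = 67.416472
action lengths: √(r_a1²−r_b1²) = 19.656538, √(r_a2²−r_b2²) = 12.306178
base pitch p_b = π·m·cos α = 3.840078
CR = (19.656538 + 12.306178 − 67.416472·sin 22.37894°)/3.840078 = 1.639343
contact ratio ≈ 1.6393

1.6393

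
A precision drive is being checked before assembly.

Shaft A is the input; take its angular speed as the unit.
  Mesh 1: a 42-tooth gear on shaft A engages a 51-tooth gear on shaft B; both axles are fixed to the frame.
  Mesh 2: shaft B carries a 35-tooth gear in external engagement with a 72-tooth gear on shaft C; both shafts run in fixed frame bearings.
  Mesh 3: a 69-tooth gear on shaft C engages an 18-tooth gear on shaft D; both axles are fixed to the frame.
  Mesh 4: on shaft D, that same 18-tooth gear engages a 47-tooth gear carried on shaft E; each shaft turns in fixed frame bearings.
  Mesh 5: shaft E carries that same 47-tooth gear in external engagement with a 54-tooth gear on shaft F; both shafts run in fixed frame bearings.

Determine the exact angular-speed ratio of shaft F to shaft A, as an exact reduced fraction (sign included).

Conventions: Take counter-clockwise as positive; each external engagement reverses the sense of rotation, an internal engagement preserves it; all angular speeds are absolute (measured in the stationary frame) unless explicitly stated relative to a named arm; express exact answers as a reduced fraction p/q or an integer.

-5635/11016

class = fixed-axis compound train [5 meshes; 5 ratios multiply, 5 sense flips]
mesh 1 [42T→51T]: running ratio 14/17, sense −
mesh 2 [35T→72T]: running ratio 245/612, sense +
mesh 3 [69T→18T]: running ratio 5635/3672, sense −
mesh 4 [18T→47T]: running ratio 5635/9588, sense +
mesh 5 [47T→54T]: running ratio 5635/11016, sense −
ω_out/ω_in = -5635/11016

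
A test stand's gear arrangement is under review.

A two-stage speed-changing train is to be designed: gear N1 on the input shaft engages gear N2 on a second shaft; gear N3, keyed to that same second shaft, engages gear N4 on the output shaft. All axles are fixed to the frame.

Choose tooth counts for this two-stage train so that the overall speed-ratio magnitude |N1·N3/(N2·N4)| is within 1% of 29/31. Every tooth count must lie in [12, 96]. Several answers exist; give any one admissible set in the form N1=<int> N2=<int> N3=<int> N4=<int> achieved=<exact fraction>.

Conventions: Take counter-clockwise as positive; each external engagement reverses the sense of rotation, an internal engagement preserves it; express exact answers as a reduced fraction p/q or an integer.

N1=12 N2=31 N3=29 N4=12 achieved=29/31

class = fixed-axis compound train [2-stage, 29/31 wanted]
target = 29/31 in lowest terms: an exact hit needs N1·N3 = k·29 and N2·N4 = k·31 for one integer k, every count in [12, 96]; additionally prefer no 1:1 stage (N1 ≠ N2, N3 ≠ N4)
k = 1…11: no 1:1-free in-range split of k·29 and k·31 into factor pairs; take k = 12
k = 12: N1·N3 = 348 = 12·29, N2·N4 = 372 = 31·12
achieved = 12·29/(31·12) = 29/31; |achieved − target| = 0 ≤ 29/3100 ✓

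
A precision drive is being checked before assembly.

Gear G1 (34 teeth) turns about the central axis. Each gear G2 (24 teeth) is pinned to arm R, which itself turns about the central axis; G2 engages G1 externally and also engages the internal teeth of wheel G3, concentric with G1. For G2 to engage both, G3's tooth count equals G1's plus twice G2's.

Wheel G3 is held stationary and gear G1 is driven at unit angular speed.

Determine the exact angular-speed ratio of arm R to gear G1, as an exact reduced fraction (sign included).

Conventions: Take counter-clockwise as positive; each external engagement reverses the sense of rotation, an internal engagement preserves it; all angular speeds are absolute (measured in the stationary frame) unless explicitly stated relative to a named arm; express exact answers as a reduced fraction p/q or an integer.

recognized (axles ride arm R): planetary set, 34/24/82 teeth
ring teeth: 34 + 2·24 = 82
34(ω_sun−ω_arm) = −82(ω_ring−ω_arm),  ω_ring = 0, ω_sun = 1
34(1−ω_arm) = −82(0−ω_arm)  ⇒  116·ω_arm = 34  ⇒  ω_arm = 17/58
ω_out/ω_in = 17/58

17/58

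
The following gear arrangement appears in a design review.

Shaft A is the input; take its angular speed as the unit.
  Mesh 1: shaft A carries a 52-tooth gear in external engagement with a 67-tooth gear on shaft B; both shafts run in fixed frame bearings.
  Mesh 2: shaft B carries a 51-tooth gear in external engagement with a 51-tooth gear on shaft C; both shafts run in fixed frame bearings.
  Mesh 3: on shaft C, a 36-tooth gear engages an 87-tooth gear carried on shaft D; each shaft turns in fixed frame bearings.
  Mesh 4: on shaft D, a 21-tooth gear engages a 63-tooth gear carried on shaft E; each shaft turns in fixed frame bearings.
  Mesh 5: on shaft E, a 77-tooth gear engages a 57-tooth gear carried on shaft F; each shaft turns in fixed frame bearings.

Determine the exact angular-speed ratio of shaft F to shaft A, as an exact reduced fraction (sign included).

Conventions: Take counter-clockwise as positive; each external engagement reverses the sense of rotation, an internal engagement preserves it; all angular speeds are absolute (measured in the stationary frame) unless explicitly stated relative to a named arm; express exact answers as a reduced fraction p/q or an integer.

-16016/110751

class = fixed-axis compound train [5 meshes; 5 ratios multiply, 5 sense flips]
mesh 1 [52T→67T]: running ratio 52/67, sense −
mesh 2 [51T→51T]: running ratio 52/67, sense +
mesh 3 [36T→87T]: running ratio 624/1943, sense −
mesh 4 [21T→63T]: running ratio 208/1943, sense +
mesh 5 [77T→57T]: running ratio 16016/110751, sense −
ω_out/ω_in = -16016/110751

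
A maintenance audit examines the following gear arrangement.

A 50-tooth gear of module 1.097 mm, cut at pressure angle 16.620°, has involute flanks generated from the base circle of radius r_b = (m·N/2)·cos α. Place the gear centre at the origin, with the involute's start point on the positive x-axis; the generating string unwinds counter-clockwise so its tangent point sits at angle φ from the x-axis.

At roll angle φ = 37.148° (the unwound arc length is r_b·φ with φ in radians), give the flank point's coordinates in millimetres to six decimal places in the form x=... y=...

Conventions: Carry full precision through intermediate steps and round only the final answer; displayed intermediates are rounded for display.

single-mesh involute tooth geometry (50T wheel at module 1.097)
pitch radius r_p = m·N/2 = 1.097·50/2 = 27.425000
base radius r_b = r_p·cos α = 27.425000·cos 16.620° = 26.279260
roll angle φ = 37.148° = 0.64835491 rad
x = r_b·(cos φ + φ·sin φ) = 31.235640
y = r_b·(sin φ − φ·cos φ) = 2.288564

x=31.235640 y=2.288564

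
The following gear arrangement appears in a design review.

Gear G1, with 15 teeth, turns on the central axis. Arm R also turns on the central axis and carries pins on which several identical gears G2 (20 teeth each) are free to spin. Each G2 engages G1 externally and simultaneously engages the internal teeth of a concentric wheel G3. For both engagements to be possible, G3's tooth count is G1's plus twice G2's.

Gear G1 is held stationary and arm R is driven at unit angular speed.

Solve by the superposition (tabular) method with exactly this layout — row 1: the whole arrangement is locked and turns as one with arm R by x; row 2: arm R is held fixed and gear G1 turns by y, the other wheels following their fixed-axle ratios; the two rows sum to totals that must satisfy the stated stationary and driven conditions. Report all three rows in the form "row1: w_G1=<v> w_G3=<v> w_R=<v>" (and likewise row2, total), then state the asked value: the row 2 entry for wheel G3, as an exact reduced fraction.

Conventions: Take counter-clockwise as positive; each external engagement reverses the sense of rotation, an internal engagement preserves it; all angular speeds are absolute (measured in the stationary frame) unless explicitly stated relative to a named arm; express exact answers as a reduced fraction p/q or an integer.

class = planetary set [G3 = 15+2·20 = 55; Willis about the carrier]
row 1: whole set turns with the arm by x
superposition row 2 [arm held]: sun y, ring −(15/55)·y, arm 0
boundary: total ω_sun = x + y = 0 and total ω_arm = x = 1  ⇒  y = -1, x = 1
row 2 ring = −(15/55)·(-1) = 3/11
totals (row 1 + row 2): sun 1 + (-1) = 0, ring 1 + 3/11 = 14/11, arm 1 + 0 = 1
asked cell (row2, ring) = 3/11

row1: w_G1=1 w_G3=1 w_R=1
row2: w_G1=-1 w_G3=3/11 w_R=0
total: w_G1=0 w_G3=14/11 w_R=1
asked value: 3/11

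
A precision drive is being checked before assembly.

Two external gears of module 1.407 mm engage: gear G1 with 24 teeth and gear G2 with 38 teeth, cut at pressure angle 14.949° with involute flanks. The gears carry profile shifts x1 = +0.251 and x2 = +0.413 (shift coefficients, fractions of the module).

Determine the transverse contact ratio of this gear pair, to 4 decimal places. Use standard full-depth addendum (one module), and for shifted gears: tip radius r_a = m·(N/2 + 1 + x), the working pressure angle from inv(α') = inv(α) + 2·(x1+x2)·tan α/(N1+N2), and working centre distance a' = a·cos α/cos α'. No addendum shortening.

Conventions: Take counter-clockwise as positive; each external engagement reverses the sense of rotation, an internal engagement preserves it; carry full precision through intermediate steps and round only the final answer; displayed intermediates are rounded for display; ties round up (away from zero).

1.7445

recognized (one external pair, fixed centres): single-mesh tooth geometry, m = 1.407, N1 = 24, N2 = 38
base radii: r_b1 = 16.312575, r_b2 = 25.828244
tip radii: r_a1 = 18.644157, r_a2 = 28.721091
inv(α') = inv(14.949°) + 2·(+0.251+0.413)·tan α/(24+38) = 0.01180499  ⇒  α' = 18.54878°
a' = a·cos α / cos α' = 43.6170·cos 14.949°/cos 18.54878° = 44.449847
action lengths: √(r_a1²−r_b1²) = 9.027984, √(r_a2²−r_b2²) = 12.561962
base pitch p_b = π·m·cos α = 4.270622
CR = (9.027984 + 12.561962 − 44.449847·sin 18.54878°)/4.270622 = 1.744458
contact ratio ≈ 1.7445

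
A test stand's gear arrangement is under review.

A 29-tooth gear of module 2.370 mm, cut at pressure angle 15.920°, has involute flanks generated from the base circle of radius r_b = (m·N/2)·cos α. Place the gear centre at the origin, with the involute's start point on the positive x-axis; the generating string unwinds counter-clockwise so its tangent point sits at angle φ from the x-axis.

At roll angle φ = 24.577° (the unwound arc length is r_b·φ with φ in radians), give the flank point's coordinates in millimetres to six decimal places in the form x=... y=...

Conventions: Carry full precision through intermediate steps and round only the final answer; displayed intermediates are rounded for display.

x=35.948806 y=0.853526

class = single-mesh tooth geometry [base-circle involute, m = 2.370, 29T]
pitch radius r_p = m·N/2 = 2.370·29/2 = 34.365000
base radius r_b = r_p·cos α = 34.365000·cos 15.920° = 33.046952
roll angle φ = 24.577° = 0.42894957 rad
x = r_b·(cos φ + φ·sin φ) = 35.948806
y = r_b·(sin φ − φ·cos φ) = 0.853526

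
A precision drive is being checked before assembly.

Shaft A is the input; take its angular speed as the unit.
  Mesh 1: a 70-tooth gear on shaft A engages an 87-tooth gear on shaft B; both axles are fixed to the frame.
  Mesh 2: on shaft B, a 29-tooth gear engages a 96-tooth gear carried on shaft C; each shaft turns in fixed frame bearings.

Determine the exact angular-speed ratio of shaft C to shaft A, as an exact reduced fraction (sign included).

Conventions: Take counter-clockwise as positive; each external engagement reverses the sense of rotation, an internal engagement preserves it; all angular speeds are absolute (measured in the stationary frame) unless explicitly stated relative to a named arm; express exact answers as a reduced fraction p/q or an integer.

class = fixed-axis compound train [2 meshes; 2 ratios multiply, 2 sense flips]
mesh 1 [70T→87T]: running ratio 70/87, sense −
mesh 2 [29T→96T]: running ratio 35/144, sense +
ω_out/ω_in = 35/144

35/144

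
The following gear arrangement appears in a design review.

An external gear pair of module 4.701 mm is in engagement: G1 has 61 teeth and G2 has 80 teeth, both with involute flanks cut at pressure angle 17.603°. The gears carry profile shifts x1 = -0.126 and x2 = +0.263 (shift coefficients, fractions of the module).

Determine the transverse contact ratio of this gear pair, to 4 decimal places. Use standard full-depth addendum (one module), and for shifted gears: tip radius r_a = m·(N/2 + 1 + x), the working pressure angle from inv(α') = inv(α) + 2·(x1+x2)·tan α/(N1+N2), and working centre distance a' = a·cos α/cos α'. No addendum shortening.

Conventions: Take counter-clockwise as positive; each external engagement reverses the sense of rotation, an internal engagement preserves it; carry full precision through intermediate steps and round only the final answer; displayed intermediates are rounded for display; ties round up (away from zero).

recognized (one external pair, fixed centres): single-mesh tooth geometry, m = 4.701, N1 = 61, N2 = 80
base radii: r_b1 = 136.666684, r_b2 = 179.234996
tip radii: r_a1 = 147.489174, r_a2 = 193.977363
inv(α') = inv(17.603°) + 2·(-0.126+0.263)·tan α/(61+80) = 0.01066256  ⇒  α' = 17.94671°
a' = a·cos α / cos α' = 331.4205·cos 17.603°/cos 17.94671° = 332.058487
action lengths: √(r_a1²−r_b1²) = 55.455152, √(r_a2²−r_b2²) = 74.175694
base pitch p_b = π·m·cos α = 14.077084
CR = (55.455152 + 74.175694 − 332.058487·sin 17.94671°)/14.077084 = 1.940237
contact ratio ≈ 1.9402

1.9402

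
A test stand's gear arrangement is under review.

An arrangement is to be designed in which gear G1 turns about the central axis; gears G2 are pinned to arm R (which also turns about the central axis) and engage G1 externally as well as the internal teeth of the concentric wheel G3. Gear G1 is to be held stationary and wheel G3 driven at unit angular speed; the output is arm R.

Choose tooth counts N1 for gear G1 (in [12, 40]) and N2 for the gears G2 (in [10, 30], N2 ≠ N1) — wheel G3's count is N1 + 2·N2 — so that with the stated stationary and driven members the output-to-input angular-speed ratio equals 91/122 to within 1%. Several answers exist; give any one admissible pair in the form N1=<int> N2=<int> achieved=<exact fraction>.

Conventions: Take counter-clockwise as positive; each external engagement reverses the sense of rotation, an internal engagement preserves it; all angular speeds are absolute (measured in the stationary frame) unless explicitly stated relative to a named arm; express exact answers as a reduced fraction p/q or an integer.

N1=31 N2=30 achieved=91/122

design class (target 91/122): planetary set
Willis with ω_sun = 0: ω_arm/ω_ring = N3/(N1+N3); set equal to 91/122  ⇒  N3/N1 = (91/122)/(1 − 91/122) = 91/31
N3 = N1 + 2·N2  ⇒  N2/N1 = (N3/N1 − 1)/2 = (91/31 − 1)/2 = 30/31
smallest multiple with N1 ≥ 12 and N2 ≥ 10: k = 1  ⇒  N1 = 1·31 = 31, N2 = 1·30 = 30 (N1 ≤ 40, N2 ≤ 30, N2 ≠ N1 ✓), N3 = 31 + 2·30 = 91
check: N3/(N1+N3) with N1 = 31, N3 = 91 gives 91/122; |achieved − target| = 0 ≤ 91/12200 ✓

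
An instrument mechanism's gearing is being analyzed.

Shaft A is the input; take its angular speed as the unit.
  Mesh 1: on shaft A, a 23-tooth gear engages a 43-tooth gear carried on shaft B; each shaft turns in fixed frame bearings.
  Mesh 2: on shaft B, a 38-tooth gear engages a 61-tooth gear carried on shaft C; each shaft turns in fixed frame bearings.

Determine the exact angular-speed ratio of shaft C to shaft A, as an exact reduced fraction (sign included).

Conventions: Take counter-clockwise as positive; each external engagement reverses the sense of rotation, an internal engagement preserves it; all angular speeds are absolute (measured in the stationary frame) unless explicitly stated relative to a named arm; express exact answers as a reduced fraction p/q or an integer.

874/2623

class = fixed-axis compound train [2 meshes; 2 ratios multiply, 2 sense flips]
mesh 1 [23T→43T]: running ratio 23/43, sense −
mesh 2 [38T→61T]: running ratio 874/2623, sense +
ω_out/ω_in = 874/2623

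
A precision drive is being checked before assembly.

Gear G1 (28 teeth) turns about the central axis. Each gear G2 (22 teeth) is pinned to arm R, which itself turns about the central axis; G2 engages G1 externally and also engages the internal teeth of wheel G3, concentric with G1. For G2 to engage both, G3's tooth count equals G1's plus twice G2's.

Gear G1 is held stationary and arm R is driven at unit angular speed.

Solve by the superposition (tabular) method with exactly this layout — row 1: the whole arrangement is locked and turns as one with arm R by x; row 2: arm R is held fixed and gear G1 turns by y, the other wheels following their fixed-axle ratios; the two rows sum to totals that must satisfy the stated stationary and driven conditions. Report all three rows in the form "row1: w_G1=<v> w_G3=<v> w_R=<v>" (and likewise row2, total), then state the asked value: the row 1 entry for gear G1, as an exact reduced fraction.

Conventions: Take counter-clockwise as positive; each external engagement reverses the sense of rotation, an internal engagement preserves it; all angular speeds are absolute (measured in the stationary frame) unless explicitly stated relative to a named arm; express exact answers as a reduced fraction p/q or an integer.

row1: w_G1=1 w_G3=1 w_R=1
row2: w_G1=-1 w_G3=7/18 w_R=0
total: w_G1=0 w_G3=25/18 w_R=1
asked value: 1

planetary set (28T centre, 22T on arm, 72T internal) — Willis relation
row 1: whole set turns with the arm by x
row 2 — arm fixed, fixed-axis ratios: sun y, ring −(28/72)·y, arm 0
boundary: total ω_sun = x + y = 0 and total ω_arm = x = 1  ⇒  y = -1, x = 1
row 2 ring = −(28/72)·(-1) = 7/18
totals (row 1 + row 2): sun 1 + (-1) = 0, ring 1 + 7/18 = 25/18, arm 1 + 0 = 1
asked cell (row1, sun) = 1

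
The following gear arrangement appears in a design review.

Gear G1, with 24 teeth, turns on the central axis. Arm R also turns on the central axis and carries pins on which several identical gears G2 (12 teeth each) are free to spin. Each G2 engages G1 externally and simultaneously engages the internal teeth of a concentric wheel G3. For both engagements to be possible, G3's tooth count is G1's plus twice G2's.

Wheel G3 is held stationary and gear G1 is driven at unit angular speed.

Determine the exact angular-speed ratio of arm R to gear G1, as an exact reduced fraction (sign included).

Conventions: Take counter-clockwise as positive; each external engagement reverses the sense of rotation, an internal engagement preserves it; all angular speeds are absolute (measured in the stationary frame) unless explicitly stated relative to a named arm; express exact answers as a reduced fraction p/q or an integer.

1/3

recognized (axles ride arm R): planetary set, 24/12/48 teeth
ring teeth: 24 + 2·12 = 48
24(ω_sun−ω_arm) = −48(ω_ring−ω_arm),  ω_ring = 0, ω_sun = 1
24(1−ω_arm) = −48(0−ω_arm)  ⇒  72·ω_arm = 24  ⇒  ω_arm = 1/3
ω_out/ω_in = 1/3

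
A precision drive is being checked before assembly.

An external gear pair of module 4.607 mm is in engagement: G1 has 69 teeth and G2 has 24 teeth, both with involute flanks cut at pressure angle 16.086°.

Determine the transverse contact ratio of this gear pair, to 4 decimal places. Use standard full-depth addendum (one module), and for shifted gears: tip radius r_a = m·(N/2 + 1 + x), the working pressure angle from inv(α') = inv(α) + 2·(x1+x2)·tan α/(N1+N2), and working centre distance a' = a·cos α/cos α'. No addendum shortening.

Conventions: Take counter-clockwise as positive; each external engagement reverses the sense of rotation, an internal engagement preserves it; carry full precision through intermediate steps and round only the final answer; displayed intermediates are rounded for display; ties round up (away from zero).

1.9293

recognized (one external pair, fixed centres): single-mesh tooth geometry, m = 4.607, N1 = 69, N2 = 24
base radii: r_b1 = 152.718445, r_b2 = 53.119459
tip radii: r_a1 = 163.548500, r_a2 = 59.891000
no profile shift: α' = α, a' = a
action lengths: √(r_a1²−r_b1²) = 58.525108, √(r_a2²−r_b2²) = 27.663241
base pitch p_b = π·m·cos α = 13.906642
CR = (58.525108 + 27.663241 − 214.225500·sin 16.08600°)/13.906642 = 1.929350
contact ratio ≈ 1.9293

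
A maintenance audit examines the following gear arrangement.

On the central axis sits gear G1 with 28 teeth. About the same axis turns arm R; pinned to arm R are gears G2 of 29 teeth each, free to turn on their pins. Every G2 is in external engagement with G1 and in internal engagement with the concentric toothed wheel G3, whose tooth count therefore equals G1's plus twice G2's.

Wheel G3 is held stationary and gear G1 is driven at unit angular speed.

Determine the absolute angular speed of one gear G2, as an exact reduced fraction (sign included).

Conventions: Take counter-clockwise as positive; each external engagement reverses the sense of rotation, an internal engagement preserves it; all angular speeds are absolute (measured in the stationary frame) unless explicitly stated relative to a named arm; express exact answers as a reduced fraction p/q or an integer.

-14/29

topology: planetary set — G1 28T / G2 29T / G3 86T, arm = carrier (Willis)
ring teeth: 28 + 2·29 = 86
28(ω_sun−ω_arm) = −86(ω_ring−ω_arm),  ω_ring = 0, ω_sun = 1
28(1−ω_arm) = −86(0−ω_arm)  ⇒  114·ω_arm = 28  ⇒  ω_arm = 14/57
sun–planet mesh: 28·(1−14/57) = −29·(ω_p−ω_arm)  ⇒  ω_p−ω_arm = -1204/1653
ω_p = 14/57 − 1204/1653 = -14/29
exact speed ratio = -14/29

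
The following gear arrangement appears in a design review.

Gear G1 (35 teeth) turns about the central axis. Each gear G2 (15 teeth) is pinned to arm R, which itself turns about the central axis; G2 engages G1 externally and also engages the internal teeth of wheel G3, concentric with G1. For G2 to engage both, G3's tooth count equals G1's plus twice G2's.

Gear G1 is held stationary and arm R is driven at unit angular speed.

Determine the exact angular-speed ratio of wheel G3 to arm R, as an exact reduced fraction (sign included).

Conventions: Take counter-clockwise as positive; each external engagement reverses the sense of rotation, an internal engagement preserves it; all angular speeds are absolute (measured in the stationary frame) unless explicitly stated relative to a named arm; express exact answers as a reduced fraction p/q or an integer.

topology: planetary set — G1 35T / G2 15T / G3 65T, arm = carrier (Willis)
ring teeth: 35 + 2·15 = 65
35(ω_sun−ω_arm) = −65(ω_ring−ω_arm),  ω_sun = 0, ω_arm = 1
ω_ring = 1 − (35/65)(0−1) = 20/13
ω_out/ω_in = 20/13

20/13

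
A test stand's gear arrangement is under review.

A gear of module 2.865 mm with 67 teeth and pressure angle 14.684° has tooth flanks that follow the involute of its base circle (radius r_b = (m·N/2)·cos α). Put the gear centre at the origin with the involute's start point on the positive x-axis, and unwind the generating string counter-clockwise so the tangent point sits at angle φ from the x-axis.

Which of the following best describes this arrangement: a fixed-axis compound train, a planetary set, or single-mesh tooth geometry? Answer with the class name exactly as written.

recognized (one wheel, involute flank): single-mesh tooth geometry, m = 2.865, N = 67
classification: single-mesh tooth geometry

single-mesh tooth geometry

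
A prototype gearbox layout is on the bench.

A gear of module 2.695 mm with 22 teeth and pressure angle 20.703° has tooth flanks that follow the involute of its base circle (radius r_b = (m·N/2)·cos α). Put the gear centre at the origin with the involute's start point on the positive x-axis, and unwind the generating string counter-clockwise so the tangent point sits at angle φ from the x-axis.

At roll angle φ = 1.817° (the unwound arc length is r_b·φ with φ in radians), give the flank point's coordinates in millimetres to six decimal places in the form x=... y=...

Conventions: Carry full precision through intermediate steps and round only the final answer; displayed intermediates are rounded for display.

single-mesh involute tooth geometry (22T wheel at module 2.695)
pitch radius r_p = m·N/2 = 2.695·22/2 = 29.645000
base radius r_b = r_p·cos α = 29.645000·cos 20.703° = 27.730690
roll angle φ = 1.817° = 0.03171263 rad
x = r_b·(cos φ + φ·sin φ) = 27.744630
y = r_b·(sin φ − φ·cos φ) = 0.000295

x=27.744630 y=0.000295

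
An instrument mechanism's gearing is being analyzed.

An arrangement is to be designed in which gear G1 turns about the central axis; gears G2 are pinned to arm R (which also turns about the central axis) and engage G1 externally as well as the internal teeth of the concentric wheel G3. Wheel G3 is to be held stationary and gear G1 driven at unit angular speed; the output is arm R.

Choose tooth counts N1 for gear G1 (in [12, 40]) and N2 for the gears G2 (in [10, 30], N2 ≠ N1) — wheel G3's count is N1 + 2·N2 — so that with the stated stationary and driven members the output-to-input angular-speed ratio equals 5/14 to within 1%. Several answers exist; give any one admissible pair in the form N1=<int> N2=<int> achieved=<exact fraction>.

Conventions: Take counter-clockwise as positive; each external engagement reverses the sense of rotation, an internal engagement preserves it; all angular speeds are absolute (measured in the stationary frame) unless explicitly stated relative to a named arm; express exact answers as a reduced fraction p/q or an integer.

topology: planetary set — design target 5/14, arm = carrier (Willis)
Willis with ω_ring = 0: ω_arm/ω_sun = N1/(N1+N3); set equal to 5/14  ⇒  N3/N1 = 1/(5/14) − 1 = 9/5
N3 = N1 + 2·N2  ⇒  N2/N1 = (N3/N1 − 1)/2 = (9/5 − 1)/2 = 2/5
smallest multiple with N1 ≥ 12 and N2 ≥ 10: k = 5  ⇒  N1 = 5·5 = 25, N2 = 5·2 = 10 (N1 ≤ 40, N2 ≤ 30, N2 ≠ N1 ✓), N3 = 25 + 2·10 = 45
check: N1/(N1+N3) with N1 = 25, N3 = 45 gives 5/14; |achieved − target| = 0 ≤ 1/280 ✓

N1=25 N2=10 achieved=5/14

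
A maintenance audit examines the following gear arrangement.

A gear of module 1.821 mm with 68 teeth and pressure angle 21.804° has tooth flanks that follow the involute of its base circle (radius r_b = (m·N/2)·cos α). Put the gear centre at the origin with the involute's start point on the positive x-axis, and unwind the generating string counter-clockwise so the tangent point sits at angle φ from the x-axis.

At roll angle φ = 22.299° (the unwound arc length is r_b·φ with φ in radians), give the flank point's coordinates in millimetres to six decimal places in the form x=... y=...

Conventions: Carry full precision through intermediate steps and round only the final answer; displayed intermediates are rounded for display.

class = single-mesh tooth geometry [base-circle involute, m = 1.821, 68T]
pitch radius r_p = m·N/2 = 1.821·68/2 = 61.914000
base radius r_b = r_p·cos α = 61.914000·cos 21.804° = 57.484666
roll angle φ = 22.299° = 0.38919097 rad
x = r_b·(cos φ + φ·sin φ) = 61.674779
y = r_b·(sin φ − φ·cos φ) = 1.112568

x=61.674779 y=1.112568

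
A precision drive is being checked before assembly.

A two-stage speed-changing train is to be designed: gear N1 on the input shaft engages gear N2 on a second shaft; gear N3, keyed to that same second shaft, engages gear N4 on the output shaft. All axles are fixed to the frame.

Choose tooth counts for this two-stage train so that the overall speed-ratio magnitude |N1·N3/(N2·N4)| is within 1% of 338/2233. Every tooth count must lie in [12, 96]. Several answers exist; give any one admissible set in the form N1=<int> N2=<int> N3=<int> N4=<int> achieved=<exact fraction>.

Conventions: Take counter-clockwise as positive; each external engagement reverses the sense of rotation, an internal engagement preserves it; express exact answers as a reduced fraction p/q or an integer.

2-stage fixed-axis compound train for ratio 338/2233
target = 338/2233 in lowest terms: an exact hit needs N1·N3 = k·338 and N2·N4 = k·2233 for one integer k, every count in [12, 96]; additionally prefer no 1:1 stage (N1 ≠ N2, N3 ≠ N4)
k = 1: N1·N3 = 338 = 13·26, N2·N4 = 2233 = 29·77
achieved = 13·26/(29·77) = 338/2233; |achieved − target| = 0 ≤ 169/111650 ✓

N1=13 N2=29 N3=26 N4=77 achieved=338/2233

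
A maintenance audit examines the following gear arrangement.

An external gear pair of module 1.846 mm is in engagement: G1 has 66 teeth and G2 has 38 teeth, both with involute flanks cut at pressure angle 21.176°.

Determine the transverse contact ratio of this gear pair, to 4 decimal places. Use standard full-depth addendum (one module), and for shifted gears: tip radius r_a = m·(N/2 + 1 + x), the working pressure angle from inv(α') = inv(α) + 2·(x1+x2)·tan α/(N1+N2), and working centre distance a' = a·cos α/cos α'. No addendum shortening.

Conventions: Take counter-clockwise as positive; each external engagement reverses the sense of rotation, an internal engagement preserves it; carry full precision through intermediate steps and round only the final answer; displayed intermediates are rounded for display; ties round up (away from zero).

1.6917

single-mesh involute tooth geometry (66T engaging 38T at module 1.846)
base radii: r_b1 = 56.804524, r_b2 = 32.705635
tip radii: r_a1 = 62.764000, r_a2 = 36.920000
no profile shift: α' = α, a' = a
action lengths: √(r_a1²−r_b1²) = 26.693927, √(r_a2²−r_b2²) = 17.129735
base pitch p_b = π·m·cos α = 5.407778
CR = (26.693927 + 17.129735 − 95.992000·sin 21.17600°)/5.407778 = 1.691654
contact ratio ≈ 1.6917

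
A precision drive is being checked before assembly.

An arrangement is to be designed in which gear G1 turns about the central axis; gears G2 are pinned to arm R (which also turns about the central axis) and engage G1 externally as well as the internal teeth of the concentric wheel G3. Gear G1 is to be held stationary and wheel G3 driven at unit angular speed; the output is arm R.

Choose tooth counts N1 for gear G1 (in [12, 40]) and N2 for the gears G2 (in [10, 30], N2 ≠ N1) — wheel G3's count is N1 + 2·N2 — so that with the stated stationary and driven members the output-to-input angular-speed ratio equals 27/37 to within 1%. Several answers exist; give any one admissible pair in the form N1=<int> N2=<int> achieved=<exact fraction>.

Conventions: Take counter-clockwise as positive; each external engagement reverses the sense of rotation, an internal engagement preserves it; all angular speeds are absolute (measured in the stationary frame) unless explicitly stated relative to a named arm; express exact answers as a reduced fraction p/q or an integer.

N1=20 N2=17 achieved=27/37

planetary set to be sized for 27/37 (Willis relation)
Willis with ω_sun = 0: ω_arm/ω_ring = N3/(N1+N3); set equal to 27/37  ⇒  N3/N1 = (27/37)/(1 − 27/37) = 27/10
N3 = N1 + 2·N2  ⇒  N2/N1 = (N3/N1 − 1)/2 = (27/10 − 1)/2 = 17/20
smallest multiple with N1 ≥ 12 and N2 ≥ 10: k = 1  ⇒  N1 = 1·20 = 20, N2 = 1·17 = 17 (N1 ≤ 40, N2 ≤ 30, N2 ≠ N1 ✓), N3 = 20 + 2·17 = 54
check: N3/(N1+N3) with N1 = 20, N3 = 54 gives 27/37; |achieved − target| = 0 ≤ 27/3700 ✓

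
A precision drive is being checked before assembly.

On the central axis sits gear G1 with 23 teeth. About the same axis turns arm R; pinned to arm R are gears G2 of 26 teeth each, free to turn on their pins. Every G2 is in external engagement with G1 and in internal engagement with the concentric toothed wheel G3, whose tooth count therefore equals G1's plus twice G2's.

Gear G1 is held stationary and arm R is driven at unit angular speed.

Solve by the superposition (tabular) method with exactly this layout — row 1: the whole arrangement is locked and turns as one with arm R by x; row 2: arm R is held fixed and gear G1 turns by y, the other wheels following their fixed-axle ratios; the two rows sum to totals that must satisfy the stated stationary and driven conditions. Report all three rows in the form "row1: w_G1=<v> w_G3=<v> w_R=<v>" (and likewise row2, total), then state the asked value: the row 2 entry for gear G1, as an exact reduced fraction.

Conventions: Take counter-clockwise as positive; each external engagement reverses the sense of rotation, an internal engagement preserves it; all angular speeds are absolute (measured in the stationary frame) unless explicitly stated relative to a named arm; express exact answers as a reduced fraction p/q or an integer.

planetary set (23T centre, 26T on arm, 75T internal) — Willis relation
superposition row 1 [locked train]: every member turns x
row 2 (arm held, sun turns y): ω_ring = −(23/75)·y, ω_arm = 0
boundary: total ω_sun = x + y = 0 and total ω_arm = x = 1  ⇒  y = -1, x = 1
row 2 ring = −(23/75)·(-1) = 23/75
totals (row 1 + row 2): sun 1 + (-1) = 0, ring 1 + 23/75 = 98/75, arm 1 + 0 = 1
asked cell (row2, sun) = -1

row1: w_G1=1 w_G3=1 w_R=1
row2: w_G1=-1 w_G3=23/75 w_R=0
total: w_G1=0 w_G3=98/75 w_R=1
asked value: -1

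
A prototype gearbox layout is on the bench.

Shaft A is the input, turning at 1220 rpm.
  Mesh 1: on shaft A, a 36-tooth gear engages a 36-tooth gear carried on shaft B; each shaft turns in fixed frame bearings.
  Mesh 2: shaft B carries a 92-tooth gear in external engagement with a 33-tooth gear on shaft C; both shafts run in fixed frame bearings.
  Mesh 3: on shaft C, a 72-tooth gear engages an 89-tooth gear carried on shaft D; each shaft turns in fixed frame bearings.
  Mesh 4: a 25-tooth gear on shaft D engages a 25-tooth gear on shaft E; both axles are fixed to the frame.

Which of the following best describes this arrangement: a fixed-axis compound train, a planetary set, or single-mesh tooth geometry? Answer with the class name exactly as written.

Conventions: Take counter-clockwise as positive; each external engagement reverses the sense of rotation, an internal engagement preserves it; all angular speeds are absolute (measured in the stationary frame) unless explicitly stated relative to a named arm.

fixed-axis compound train

class = fixed-axis compound train [4 meshes; 4 ratios multiply, 4 sense flips]
classification: fixed-axis compound train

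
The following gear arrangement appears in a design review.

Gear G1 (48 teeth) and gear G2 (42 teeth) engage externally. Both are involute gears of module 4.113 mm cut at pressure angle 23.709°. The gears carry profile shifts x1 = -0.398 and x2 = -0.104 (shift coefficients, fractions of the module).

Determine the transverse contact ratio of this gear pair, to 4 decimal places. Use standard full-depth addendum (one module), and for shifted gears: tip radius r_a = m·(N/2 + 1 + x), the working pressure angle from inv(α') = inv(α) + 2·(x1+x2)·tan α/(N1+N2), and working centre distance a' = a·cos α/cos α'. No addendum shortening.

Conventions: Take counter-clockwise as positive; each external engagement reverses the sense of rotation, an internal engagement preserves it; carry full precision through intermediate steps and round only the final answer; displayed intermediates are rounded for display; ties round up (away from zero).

1.6596

topology: single-mesh involute geometry — m = 4.113, 48T/42T pair
base radii: r_b1 = 90.380652, r_b2 = 79.083071
tip radii: r_a1 = 101.188026, r_a2 = 90.058248
inv(α') = inv(23.709°) + 2·(-0.398-0.104)·tan α/(48+42) = 0.02045752  ⇒  α' = 22.14071°
a' = a·cos α / cos α' = 185.0850·cos 23.709°/cos 22.14071° = 182.954598
action lengths: √(r_a1²−r_b1²) = 45.501146, √(r_a2²−r_b2²) = 43.085449
base pitch p_b = π·m·cos α = 11.830800
CR = (45.501146 + 43.085449 − 182.954598·sin 22.14071°)/11.830800 = 1.659584
contact ratio ≈ 1.6596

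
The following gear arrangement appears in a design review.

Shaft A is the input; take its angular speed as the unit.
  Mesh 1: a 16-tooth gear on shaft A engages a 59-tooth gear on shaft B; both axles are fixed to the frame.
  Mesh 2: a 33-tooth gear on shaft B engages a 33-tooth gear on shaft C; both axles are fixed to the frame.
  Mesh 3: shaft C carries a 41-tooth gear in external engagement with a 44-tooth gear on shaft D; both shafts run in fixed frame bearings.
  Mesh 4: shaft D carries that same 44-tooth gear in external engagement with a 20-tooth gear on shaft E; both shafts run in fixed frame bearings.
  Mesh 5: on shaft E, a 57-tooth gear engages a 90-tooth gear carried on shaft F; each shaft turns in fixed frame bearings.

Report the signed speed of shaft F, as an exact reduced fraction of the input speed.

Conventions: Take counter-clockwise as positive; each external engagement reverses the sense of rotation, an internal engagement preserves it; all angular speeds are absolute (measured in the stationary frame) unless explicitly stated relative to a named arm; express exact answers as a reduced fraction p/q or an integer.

5-mesh fixed-axis compound train (all bearings frame-fixed)
mesh 1 [16T→59T]: |ω|/ω_in = 1×16/59 = 16/59, sense flips to −
mesh 2 [33T→33T]: |ω|/ω_in = (16/59)×33/33 = 16/59, sense flips to +
mesh 3 [41T→44T]: |ω|/ω_in = (16/59)×41/44 = 164/649, sense flips to −
mesh 4 [44T→20T]: |ω|/ω_in = (164/649)×44/20 = 164/295, sense flips to +
mesh 5 [57T→90T]: |ω|/ω_in = (164/295)×57/90 = 1558/4425, sense flips to −
signed output speed (× input speed) = -1558/4425

-1558/4425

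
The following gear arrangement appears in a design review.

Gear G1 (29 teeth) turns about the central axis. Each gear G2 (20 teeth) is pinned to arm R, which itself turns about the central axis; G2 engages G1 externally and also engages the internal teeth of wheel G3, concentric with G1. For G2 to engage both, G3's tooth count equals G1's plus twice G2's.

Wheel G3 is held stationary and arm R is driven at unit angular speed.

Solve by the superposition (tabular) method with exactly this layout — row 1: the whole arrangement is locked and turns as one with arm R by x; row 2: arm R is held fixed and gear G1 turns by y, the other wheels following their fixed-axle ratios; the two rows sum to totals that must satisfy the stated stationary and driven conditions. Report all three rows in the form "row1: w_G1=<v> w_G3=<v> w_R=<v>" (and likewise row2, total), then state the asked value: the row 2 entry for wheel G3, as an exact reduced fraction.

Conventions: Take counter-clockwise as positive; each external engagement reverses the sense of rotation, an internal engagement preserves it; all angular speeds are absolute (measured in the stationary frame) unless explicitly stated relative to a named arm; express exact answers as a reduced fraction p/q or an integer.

row1: w_G1=1 w_G3=1 w_R=1
row2: w_G1=69/29 w_G3=-1 w_R=0
total: w_G1=98/29 w_G3=0 w_R=1
asked value: -1

planetary set (29T centre, 20T on arm, 69T internal) — Willis relation
row 1 — lock + rotate with arm: ω_sun = ω_ring = ω_arm = x
superposition row 2 [arm held]: sun y, ring −(29/69)·y, arm 0
boundary: total ω_ring = x − (29/69)·y = 0 and total ω_arm = x = 1  ⇒  y = 69/29, x = 1
row 2 ring = −(29/69)·69/29 = -1
totals (row 1 + row 2): sun 1 + 69/29 = 98/29, ring 1 + (-1) = 0, arm 1 + 0 = 1
asked cell (row2, ring) = -1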